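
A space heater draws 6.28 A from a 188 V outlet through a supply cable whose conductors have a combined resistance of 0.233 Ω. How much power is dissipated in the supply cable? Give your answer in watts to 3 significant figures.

The supply cable is a series resistance carrying the load current; its dissipation is I²R_line.
The supply cable carries the full 6.28 A.
P_line = I² R_line = (6.280)² × 0.233 = 9.189 W

9.19 W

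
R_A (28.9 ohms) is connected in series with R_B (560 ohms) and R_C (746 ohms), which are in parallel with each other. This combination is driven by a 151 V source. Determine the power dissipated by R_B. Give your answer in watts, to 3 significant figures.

Reduce the parallel pair to R_p first; the network is then a simple series string.
R_p = (560×746)/(560+746) = 319.9 Ω
R_total = 28.9 + 319.9 = 348.8 Ω
I = V / R_total = 151 / 348.8 = 0.4329 A
Voltage across the parallel pair: V_p = I × R_p = 0.4329 × 319.9 = 138.5 V
With V_p across R_B, its power is V_p²/R_B.
P_R_B = (138.5)² / 560 = 34.25 W

34.2 W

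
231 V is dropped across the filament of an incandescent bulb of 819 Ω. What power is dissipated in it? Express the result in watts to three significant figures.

We know the drop across the element and its resistance — P = V²/R, one step.
P = (231 V)² / 819 Ω = 65.15 W

65.2 W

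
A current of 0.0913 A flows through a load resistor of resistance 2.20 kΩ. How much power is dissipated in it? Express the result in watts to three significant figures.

Current and resistance are given, so P = I²R is the direct form.
P = (0.09130 A)² × 2200 Ω = 18.34 W

18.3 W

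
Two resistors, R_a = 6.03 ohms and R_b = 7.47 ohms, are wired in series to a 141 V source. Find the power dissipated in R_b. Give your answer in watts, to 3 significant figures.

815 W

The current is common to all series resistors; compute it, then apply P = I²R for the target.
R_total = 6.03 + 7.47 = 13.50 Ω
I = V / R_total = 141 / 13.50 = 10.44 A
P_R_b = I² × R_b = (10.44)² × 7.47 = 814.9 W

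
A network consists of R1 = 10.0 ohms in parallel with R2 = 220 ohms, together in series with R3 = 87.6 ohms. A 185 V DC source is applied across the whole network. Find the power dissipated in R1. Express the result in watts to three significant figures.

First find R_p for the parallel pair, then treat R_p + R3 as a series loop.
R_p = (10.0×220)/(10.0+220) = 9.565 Ω
R_total = R_p + 87.6 = 9.565 + 87.6 = 97.17 Ω
I = V / R_total = 185 / 97.17 = 1.904 A
Voltage across the parallel pair: V_p = I × R_p = 1.904 × 9.565 = 18.21 V
R1 sits across V_p; its power is V_p²/R.
P_R1 = (18.21)² / 10.0 = 33.17 W

33.2 W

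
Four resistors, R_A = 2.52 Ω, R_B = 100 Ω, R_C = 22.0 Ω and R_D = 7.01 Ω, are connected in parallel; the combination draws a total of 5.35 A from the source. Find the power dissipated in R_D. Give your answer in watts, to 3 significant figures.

Parallel branches share V, not I — compute V via R_eq, then use V²/R for the target branch.
1/R_eq = 1/2.52 + 1/100 + 1/22.0 + 1/7.01 ⇒ R_eq = 1.681 Ω
V = I_total × R_eq = 5.350 × 1.681 = 8.993 V
P_R_D = V² / R_D = (8.993)² / 7.01 = 11.54 W

11.5 W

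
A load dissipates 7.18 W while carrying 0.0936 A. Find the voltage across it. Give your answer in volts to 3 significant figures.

76.7 V

Rearranging the power relation for the two known quantities gives V = P / I.
V = 7.18 / 0.09360 = 76.71 V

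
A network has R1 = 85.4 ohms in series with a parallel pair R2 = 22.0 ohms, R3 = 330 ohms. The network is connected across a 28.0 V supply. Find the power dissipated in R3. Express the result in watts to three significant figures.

Collapse R2‖R3 to a single equivalent, reducing the network to two series elements.
R_p = (22.0×330)/(22.0+330) = 20.62 Ω
R_total = 85.4 + 20.62 = 106.0 Ω
I = V / R_total = 28.0 / 106.0 = 0.2641 A
Voltage across the parallel pair: V_p = I × R_p = 0.2641 × 20.62 = 5.447 V
R3 is across V_p, so use P = V²/R for that branch.
P_R3 = (5.447)² / 330 = 0.08990 W

0.0899 W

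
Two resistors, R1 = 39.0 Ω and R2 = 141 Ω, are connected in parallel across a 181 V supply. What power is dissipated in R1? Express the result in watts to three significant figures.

Each parallel branch sees the full supply voltage, so P = V²/R applies directly to the target branch.
P_R1 = V² / R1 = (181)² / 39.0 Ω = 840.0 W

840 W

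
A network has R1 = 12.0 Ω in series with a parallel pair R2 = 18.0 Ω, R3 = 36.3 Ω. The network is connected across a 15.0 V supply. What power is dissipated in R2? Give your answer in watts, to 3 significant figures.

3.13 W

Replace R2 and R3 with their parallel equivalent so the circuit becomes R1 in series with R_p.
R_p = (18.0×36.3)/(18.0+36.3) = 12.03 Ω
R_total = 12.0 + 12.03 = 24.03 Ω
I = V / R_total = 15.0 / 24.03 = 0.6241 A
Voltage across the parallel pair: V_p = I × R_p = 0.6241 × 12.03 = 7.510 V
With V_p across R2, its power is V_p²/R2.
P_R2 = (7.510)² / 18.0 = 3.134 W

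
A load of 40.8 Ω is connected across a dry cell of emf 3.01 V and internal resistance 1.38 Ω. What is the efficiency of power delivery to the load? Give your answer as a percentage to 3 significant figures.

Both r and R carry the same current, so the power split is just the resistance split: η = R/(R+r).
η = R / (R + r) = 40.8 / (40.8 + 1.38) = 0.9673

96.7 %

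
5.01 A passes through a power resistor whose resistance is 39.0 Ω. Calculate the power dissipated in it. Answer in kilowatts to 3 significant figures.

0.979 kW

The current through and the resistance of the element are both given; use P = I²R.
P = (5.010 A)² × 39.0 Ω = 978.9 W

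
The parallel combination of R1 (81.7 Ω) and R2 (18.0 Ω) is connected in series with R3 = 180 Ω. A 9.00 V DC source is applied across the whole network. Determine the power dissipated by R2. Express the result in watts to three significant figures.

Reduce the parallel combination to a single R_p; the circuit then becomes R_p in series with the remaining resistor.
R_p = (81.7×18.0)/(81.7+18.0) = 14.75 Ω
R_total = R_p + 180 = 14.75 + 180 = 194.8 Ω
I = V / R_total = 9.00 / 194.8 = 0.04621 A
Voltage across the parallel pair: V_p = I × R_p = 0.04621 × 14.75 = 0.6817 V
R2 has V_p across it, so P = V_p²/R2.
P_R2 = (0.6817)² / 18.0 = 0.02581 W

0.0258 W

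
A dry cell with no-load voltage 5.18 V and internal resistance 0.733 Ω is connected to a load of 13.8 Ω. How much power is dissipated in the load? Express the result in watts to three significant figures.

1.75 W

With r and R in series, I = ε/(r+R); the load dissipates I²R.
I = ε / (r + R) = 5.18 / (0.733 + 13.8) = 0.3564 A
P_load = I² R = (0.3564)² × 13.8 = 1.753 W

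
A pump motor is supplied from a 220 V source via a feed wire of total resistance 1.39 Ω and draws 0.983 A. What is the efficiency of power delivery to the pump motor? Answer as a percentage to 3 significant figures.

The feed wire carries the full 0.983 A.
P_line = I² R_line = (0.9830)² × 1.39 = 1.343 W
P_source = V I = 220 × 0.9830 = 216.3 W; P_load = 214.9 W
η = P_load / P_source = 214.9 / 216.3 = 0.9938

99.4 %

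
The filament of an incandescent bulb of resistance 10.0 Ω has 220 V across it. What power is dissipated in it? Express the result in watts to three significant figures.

We know the drop across the element and its resistance — P = V²/R, one step.
P = (220 V)² / 10.0 Ω = 4840 W

4840 W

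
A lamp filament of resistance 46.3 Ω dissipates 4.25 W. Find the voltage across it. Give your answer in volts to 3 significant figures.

14.0 V

The two known quantities fix the third via V = √(P R).
V = √(4.25 × 46.3) = 14.03 V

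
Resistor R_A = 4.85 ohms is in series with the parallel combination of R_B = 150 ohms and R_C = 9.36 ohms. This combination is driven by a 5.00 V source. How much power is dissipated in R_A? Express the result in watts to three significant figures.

0.650 W

Reduce the parallel pair to R_p first; the network is then a simple series string.
R_p = (150×9.36)/(150+9.36) = 8.810 Ω
R_total = 4.85 + 8.810 = 13.66 Ω
I = V / R_total = 5.00 / 13.66 = 0.3660 A
The full supply current passes through R_A: P = I²R.
P_R_A = (0.3660)² × 4.85 = 0.6498 W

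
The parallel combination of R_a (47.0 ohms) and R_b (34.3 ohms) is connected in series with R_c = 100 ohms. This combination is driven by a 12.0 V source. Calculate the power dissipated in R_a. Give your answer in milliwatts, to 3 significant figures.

Reduce the parallel combination to a single R_p; the circuit then becomes R_p in series with the remaining resistor.
R_p = (47.0×34.3)/(47.0+34.3) = 19.83 Ω
R_total = R_p + 100 = 19.83 + 100 = 119.8 Ω
I = V / R_total = 12.0 / 119.8 = 0.1001 A
Voltage across the parallel pair: V_p = I × R_p = 0.1001 × 19.83 = 1.986 V
R_a has V_p across it, so P = V_p²/R_a.
P_R_a = (1.986)² / 47.0 = 0.08390 W

83.9 mW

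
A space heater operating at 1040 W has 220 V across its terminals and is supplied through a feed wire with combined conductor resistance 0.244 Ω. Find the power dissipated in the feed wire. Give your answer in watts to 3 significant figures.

5.45 W

The feed wire is a series resistance carrying the load current; its dissipation is I²R_line.
I = P / V = 1040 / 220 = 4.727 A through the feed wire.
P_line = I² R_line = (4.727)² × 0.244 = 5.453 W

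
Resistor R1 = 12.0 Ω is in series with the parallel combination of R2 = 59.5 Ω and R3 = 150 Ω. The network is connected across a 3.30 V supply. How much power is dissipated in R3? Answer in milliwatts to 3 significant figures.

First combine the parallel branches into one equivalent R_p, then R1 + R_p is a series pair.
R_p = (59.5×150)/(59.5+150) = 42.60 Ω
R_total = 12.0 + 42.60 = 54.60 Ω
I = V / R_total = 3.30 / 54.60 = 0.06044 A
Voltage across the parallel pair: V_p = I × R_p = 0.06044 × 42.60 = 2.575 V
R3 is across V_p, so use P = V²/R for that branch.
P_R3 = (2.575)² / 150 = 0.04420 W

44.2 mW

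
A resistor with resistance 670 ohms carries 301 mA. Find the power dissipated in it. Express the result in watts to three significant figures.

With I and R stated, P = I²R applies in one step.
P = (0.3010 A)² × 670 Ω = 60.70 W

60.7 W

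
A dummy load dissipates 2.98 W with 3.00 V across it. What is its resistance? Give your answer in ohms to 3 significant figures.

Rearranging the power relation for the two known quantities gives R = V² / P.
R = (3.00)² / 2.98 = 3.020 Ω

3.02 Ω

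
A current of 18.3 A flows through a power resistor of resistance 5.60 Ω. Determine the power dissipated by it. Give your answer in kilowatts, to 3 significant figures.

1.88 kW

The current through and the resistance of the element are both given; use P = I²R.
P = (18.30 A)² × 5.60 Ω = 1875 W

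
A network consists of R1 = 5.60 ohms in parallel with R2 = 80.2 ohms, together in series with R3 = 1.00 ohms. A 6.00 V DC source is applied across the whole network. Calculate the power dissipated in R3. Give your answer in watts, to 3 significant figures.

Collapse the R1‖R2 pair into one equivalent R_p; then R_p and R3 form a series string.
R_p = (5.60×80.2)/(5.60+80.2) = 5.234 Ω
R_total = R_p + 1.00 = 5.234 + 1.00 = 6.234 Ω
I = V / R_total = 6.00 / 6.234 = 0.9624 A
All the supply current flows through R3; use P = I²R3.
P_R3 = (0.9624)² × 1.00 = 0.9262 W

0.926 W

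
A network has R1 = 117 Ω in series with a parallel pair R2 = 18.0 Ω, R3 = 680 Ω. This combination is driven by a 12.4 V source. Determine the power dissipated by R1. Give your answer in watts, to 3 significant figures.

First combine the parallel branches into one equivalent R_p, then R1 + R_p is a series pair.
R_p = (18.0×680)/(18.0+680) = 17.54 Ω
R_total = 117 + 17.54 = 134.5 Ω
I = V / R_total = 12.4 / 134.5 = 0.09217 A
R1 carries the full series current, so P = I²R.
P_R1 = (0.09217)² × 117 = 0.9939 W

0.994 W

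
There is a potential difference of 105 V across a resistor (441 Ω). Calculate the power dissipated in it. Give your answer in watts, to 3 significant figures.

25.0 W

We know the drop across the element and its resistance — P = V²/R, one step.
P = (105 V)² / 441 Ω = 25.00 W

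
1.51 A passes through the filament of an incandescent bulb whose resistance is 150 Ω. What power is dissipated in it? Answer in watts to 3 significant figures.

342 W

With I and R stated, P = I²R applies in one step.
P = (1.510 A)² × 150 Ω = 342.0 W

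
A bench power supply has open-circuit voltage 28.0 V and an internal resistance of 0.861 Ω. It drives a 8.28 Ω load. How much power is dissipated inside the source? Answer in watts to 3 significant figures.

8.08 W

The source's internal resistance is just another series element carrying I; its dissipation is I²r.
I = ε / (r + R) = 28.0 / (0.861 + 8.28) = 3.063 A
P_int = I² r = (3.063)² × 0.861 = 8.079 W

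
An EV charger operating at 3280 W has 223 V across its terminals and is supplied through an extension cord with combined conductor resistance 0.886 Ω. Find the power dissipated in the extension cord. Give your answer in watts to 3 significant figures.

192 W

The extension cord and load are in series, so the same current flows in both; the loss is I²R_line.
I = P / V = 3280 / 223 = 14.71 A through the extension cord.
P_line = I² R_line = (14.71)² × 0.886 = 191.7 W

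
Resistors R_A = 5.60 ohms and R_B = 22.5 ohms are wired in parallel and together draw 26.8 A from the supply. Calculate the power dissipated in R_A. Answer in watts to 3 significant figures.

2580 W

We need the common branch voltage; get it from I_total × R_eq, then P = V²/R for the branch.
1/R_eq = 1/5.60 + 1/22.5 ⇒ R_eq = 4.484 Ω
V = I_total × R_eq = 26.80 × 4.484 = 120.2 V
P_R_A = V² / R_A = (120.2)² / 5.60 = 2579 W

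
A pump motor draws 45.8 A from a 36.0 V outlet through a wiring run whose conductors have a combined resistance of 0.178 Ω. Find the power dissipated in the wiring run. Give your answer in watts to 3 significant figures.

373 W

Line loss is just I²R for the cable — we know both I and R_line directly.
The wiring run carries the full 45.8 A.
P_line = I² R_line = (45.80)² × 0.178 = 373.4 W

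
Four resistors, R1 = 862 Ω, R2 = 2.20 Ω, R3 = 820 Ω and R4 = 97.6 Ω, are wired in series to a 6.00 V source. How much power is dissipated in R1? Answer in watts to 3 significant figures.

0.00977 W

Series elements share the same current, so find I first, then use P = I²R.
R_total = 862 + 2.20 + 820 + 97.6 = 1782 Ω
I = V / R_total = 6.00 / 1782 = 0.003367 A
P_R1 = I² × R1 = (0.003367)² × 862 = 0.009774 W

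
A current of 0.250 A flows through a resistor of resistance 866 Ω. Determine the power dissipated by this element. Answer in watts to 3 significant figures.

54.1 W

With I and R stated, P = I²R applies in one step.
P = (0.2500 A)² × 866 Ω = 54.12 W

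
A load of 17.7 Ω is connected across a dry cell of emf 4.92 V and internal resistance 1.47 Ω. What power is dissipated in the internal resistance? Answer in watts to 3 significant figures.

The internal resistance carries the same current as the load; P_int = I²r.
I = ε / (r + R) = 4.92 / (1.47 + 17.7) = 0.2567 A
P_int = I² r = (0.2567)² × 1.47 = 0.09683 W

0.0968 W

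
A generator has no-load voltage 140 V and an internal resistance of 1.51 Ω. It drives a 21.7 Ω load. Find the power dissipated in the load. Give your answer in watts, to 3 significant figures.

790 W

With r and R in series, I = ε/(r+R); the load dissipates I²R.
I = ε / (r + R) = 140 / (1.51 + 21.7) = 6.032 A
P_load = I² R = (6.032)² × 21.7 = 789.5 W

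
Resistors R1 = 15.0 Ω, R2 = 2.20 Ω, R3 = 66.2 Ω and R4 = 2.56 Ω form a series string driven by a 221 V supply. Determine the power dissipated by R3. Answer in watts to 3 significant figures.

The current is common to all series resistors; compute it, then apply P = I²R for the target.
R_total = 15.0 + 2.20 + 66.2 + 2.56 = 85.96 Ω
I = V / R_total = 221 / 85.96 = 2.571 A
P_R3 = I² × R3 = (2.571)² × 66.2 = 437.6 W

438 W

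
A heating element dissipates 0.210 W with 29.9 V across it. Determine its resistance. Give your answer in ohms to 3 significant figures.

Rearranging the power relation for the two known quantities gives R = V² / P.
R = (29.9)² / 0.210 = 4257 Ω

4260 Ω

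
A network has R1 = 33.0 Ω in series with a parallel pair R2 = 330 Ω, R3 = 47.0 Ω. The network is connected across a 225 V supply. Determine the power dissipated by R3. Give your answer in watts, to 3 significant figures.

Replace R2 and R3 with their parallel equivalent so the circuit becomes R1 in series with R_p.
R_p = (330×47.0)/(330+47.0) = 41.14 Ω
R_total = 33.0 + 41.14 = 74.14 Ω
I = V / R_total = 225 / 74.14 = 3.035 A
Voltage across the parallel pair: V_p = I × R_p = 3.035 × 41.14 = 124.9 V
R3 is across V_p, so use P = V²/R for that branch.
P_R3 = (124.9)² / 47.0 = 331.7 W

332 W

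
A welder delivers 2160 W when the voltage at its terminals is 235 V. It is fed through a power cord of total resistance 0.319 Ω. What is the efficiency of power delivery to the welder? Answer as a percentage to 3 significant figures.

98.8 %

I = P / V = 2160 / 235 = 9.191 A through the power cord.
P_line = I² R_line = (9.191)² × 0.319 = 26.95 W
P_source = P_load + P_line = 2160 + 26.95 = 2187 W
η = P_load / P_source = 2160 / 2187 = 0.9877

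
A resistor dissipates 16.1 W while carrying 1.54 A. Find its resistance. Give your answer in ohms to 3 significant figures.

6.79 Ω

Rearranging the power relation for the two known quantities gives R = P / I².
R = 16.1 / (1.540)² = 6.789 Ω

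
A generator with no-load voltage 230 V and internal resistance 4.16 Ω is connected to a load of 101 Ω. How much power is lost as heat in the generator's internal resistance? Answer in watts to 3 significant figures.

19.9 W

The internal resistance carries the same current as the load; P_int = I²r.
I = ε / (r + R) = 230 / (4.16 + 101) = 2.187 A
P_int = I² r = (2.187)² × 4.16 = 19.90 W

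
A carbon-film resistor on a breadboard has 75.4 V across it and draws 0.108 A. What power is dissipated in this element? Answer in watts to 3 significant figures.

V and I are known directly — P = V I, no intermediate step needed.
P = 75.4 V × 0.1080 A = 8.143 W

8.14 W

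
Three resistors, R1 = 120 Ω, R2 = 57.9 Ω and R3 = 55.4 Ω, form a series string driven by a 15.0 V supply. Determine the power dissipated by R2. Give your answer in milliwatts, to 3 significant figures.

Every series element carries the same I. Get I from the total resistance, then P = I² × R2.
R_total = 120 + 57.9 + 55.4 = 233.3 Ω
I = V / R_total = 15.0 / 233.3 = 0.06429 A
P_R2 = I² × R2 = (0.06429)² × 57.9 = 0.2393 W

239 mW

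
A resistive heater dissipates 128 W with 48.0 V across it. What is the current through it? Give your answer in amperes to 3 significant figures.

2.67 A

Rearranging the power relation for the two known quantities gives I = P / V.
I = 128 / 48.0 = 2.667 A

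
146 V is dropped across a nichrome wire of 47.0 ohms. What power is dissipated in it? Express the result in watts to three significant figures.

With V across and R both known, P = V²/R gives the dissipation directly.
P = (146 V)² / 47.0 Ω = 453.5 W

454 W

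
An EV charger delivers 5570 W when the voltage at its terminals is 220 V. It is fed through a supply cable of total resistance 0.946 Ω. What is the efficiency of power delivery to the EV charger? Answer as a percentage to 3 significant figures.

I = P / V = 5570 / 220 = 25.32 A through the supply cable.
P_line = I² R_line = (25.32)² × 0.946 = 606.4 W
P_source = P_load + P_line = 5570 + 606.4 = 6176 W
η = P_load / P_source = 5570 / 6176 = 0.9018

90.2 %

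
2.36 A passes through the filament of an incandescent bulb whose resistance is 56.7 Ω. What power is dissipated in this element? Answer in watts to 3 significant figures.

316 W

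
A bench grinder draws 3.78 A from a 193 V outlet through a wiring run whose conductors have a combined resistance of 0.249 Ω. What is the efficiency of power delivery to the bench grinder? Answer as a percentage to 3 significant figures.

The wiring run carries the full 3.78 A.
P_line = I² R_line = (3.780)² × 0.249 = 3.558 W
P_source = V I = 193 × 3.780 = 729.5 W; P_load = 726.0 W
η = P_load / P_source = 726.0 / 729.5 = 0.9951

99.5 %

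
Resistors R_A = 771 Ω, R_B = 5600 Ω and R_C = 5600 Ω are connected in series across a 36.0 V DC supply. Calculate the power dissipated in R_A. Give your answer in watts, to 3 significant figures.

Every series element carries the same I. Get I from the total resistance, then P = I² × R_A.
R_total = 771 + 5600 + 5600 = 11970 Ω
I = V / R_total = 36.0 / 11970 = 0.003007 A
P_R_A = I² × R_A = (0.003007)² × 771 = 0.006973 W

0.00697 W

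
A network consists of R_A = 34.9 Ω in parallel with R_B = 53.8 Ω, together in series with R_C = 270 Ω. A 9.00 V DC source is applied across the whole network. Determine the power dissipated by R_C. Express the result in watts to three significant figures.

0.258 W

First find R_p for the parallel pair, then treat R_p + R_C as a series loop.
R_p = (34.9×53.8)/(34.9+53.8) = 21.17 Ω
R_total = R_p + 270 = 21.17 + 270 = 291.2 Ω
I = V / R_total = 9.00 / 291.2 = 0.03091 A
All the supply current flows through R_C; use P = I²R_C.
P_R_C = (0.03091)² × 270 = 0.2580 W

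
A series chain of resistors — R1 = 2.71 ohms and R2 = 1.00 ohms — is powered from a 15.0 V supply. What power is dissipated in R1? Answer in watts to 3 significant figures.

In a series string the same current flows through every resistor — find that current, then P = I²R for the one we want.
R_total = 2.71 + 1.00 = 3.710 Ω
I = V / R_total = 15.0 / 3.710 = 4.043 A
P_R1 = I² × R1 = (4.043)² × 2.71 = 44.30 W

44.3 W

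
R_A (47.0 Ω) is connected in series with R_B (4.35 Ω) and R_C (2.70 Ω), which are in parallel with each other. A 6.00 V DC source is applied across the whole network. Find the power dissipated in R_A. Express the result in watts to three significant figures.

Reduce the parallel pair to R_p first; the network is then a simple series string.
R_p = (4.35×2.70)/(4.35+2.70) = 1.666 Ω
R_total = 47.0 + 1.666 = 48.67 Ω
I = V / R_total = 6.00 / 48.67 = 0.1233 A
All the current flows through R_A; use P = I²R.
P_R_A = (0.1233)² × 47.0 = 0.7144 W

0.714 W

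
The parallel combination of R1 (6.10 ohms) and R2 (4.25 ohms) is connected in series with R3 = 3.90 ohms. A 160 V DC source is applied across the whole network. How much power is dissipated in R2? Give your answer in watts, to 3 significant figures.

First find R_p for the parallel pair, then treat R_p + R3 as a series loop.
R_p = (6.10×4.25)/(6.10+4.25) = 2.505 Ω
R_total = R_p + 3.90 = 2.505 + 3.90 = 6.405 Ω
I = V / R_total = 160 / 6.405 = 24.98 A
Voltage across the parallel pair: V_p = I × R_p = 24.98 × 2.505 = 62.57 V
R2 sits across V_p; its power is V_p²/R.
P_R2 = (62.57)² / 4.25 = 921.3 W

921 W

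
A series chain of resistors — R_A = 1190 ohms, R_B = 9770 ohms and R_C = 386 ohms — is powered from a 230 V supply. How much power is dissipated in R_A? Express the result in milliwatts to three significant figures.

489 mW

Series elements share the same current, so find I first, then use P = I²R.
R_total = 1190 + 9770 + 386 = 11350 Ω
I = V / R_total = 230 / 11350 = 0.02027 A
P_R_A = I² × R_A = (0.02027)² × 1190 = 0.4890 W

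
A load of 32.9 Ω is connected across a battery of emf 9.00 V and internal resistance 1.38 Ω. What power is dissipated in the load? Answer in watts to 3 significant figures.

With r and R in series, I = ε/(r+R); the load dissipates I²R.
I = ε / (r + R) = 9.00 / (1.38 + 32.9) = 0.2625 A
P_load = I² R = (0.2625)² × 32.9 = 2.268 W

2.27 W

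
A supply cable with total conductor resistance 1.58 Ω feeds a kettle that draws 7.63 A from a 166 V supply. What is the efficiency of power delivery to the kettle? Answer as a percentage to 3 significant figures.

The supply cable carries the full 7.63 A.
P_line = I² R_line = (7.630)² × 1.58 = 91.98 W
P_source = V I = 166 × 7.630 = 1267 W; P_load = 1175 W
η = P_load / P_source = 1175 / 1267 = 0.9274

92.7 %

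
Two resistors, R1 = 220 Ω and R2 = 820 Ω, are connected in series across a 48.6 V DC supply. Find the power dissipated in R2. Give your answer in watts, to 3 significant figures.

1.79 W

In a series string the same current flows through every resistor — find that current, then P = I²R for the one we want.
R_total = 220 + 820 = 1040 Ω
I = V / R_total = 48.6 / 1040 = 0.04673 A
P_R2 = I² × R2 = (0.04673)² × 820 = 1.791 W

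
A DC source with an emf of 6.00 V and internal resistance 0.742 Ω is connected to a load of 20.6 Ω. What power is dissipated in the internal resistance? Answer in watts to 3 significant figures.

0.0586 W

The internal resistance carries the same current as the load; P_int = I²r.
I = ε / (r + R) = 6.00 / (0.742 + 20.6) = 0.2811 A
P_int = I² r = (0.2811)² × 0.742 = 0.05865 W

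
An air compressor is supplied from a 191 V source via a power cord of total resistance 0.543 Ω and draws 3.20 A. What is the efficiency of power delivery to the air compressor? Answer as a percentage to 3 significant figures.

The power cord carries the full 3.20 A.
P_line = I² R_line = (3.200)² × 0.543 = 5.560 W
P_source = V I = 191 × 3.200 = 611.2 W; P_load = 605.6 W
η = P_load / P_source = 605.6 / 611.2 = 0.9909

99.1 %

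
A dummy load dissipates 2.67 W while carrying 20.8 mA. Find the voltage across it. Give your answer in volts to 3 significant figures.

128 V

From P = V I = I²R = V²/R, with the two given quantities we get V = P / I.
V = 2.67 / 0.02080 = 128.4 V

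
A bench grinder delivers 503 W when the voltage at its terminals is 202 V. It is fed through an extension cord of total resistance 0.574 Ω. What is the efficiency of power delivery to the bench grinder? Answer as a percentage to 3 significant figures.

I = P / V = 503 / 202 = 2.490 A through the extension cord.
P_line = I² R_line = (2.490)² × 0.574 = 3.559 W
P_source = P_load + P_line = 503.0 + 3.559 = 506.6 W
η = P_load / P_source = 503.0 / 506.6 = 0.9930

99.3 %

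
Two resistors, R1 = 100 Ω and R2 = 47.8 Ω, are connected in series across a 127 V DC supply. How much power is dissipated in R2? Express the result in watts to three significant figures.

Since the resistors are in series they all carry the loop current I = V/R_total; the power in any one is I²R.
R_total = 100 + 47.8 = 147.8 Ω
I = V / R_total = 127 / 147.8 = 0.8593 A
P_R2 = I² × R2 = (0.8593)² × 47.8 = 35.29 W

35.3 W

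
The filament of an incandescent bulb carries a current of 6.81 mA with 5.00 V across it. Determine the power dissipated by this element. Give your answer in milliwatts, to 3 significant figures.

34.0 mW

With V and I both given, power follows immediately from P = V I.
P = 5.00 V × 0.006810 A = 0.03405 W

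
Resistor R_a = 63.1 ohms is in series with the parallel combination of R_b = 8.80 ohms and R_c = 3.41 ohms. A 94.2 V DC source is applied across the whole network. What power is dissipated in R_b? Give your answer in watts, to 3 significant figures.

Replace R_b and R_c with their parallel equivalent so the circuit becomes R_a in series with R_p.
R_p = (8.80×3.41)/(8.80+3.41) = 2.458 Ω
R_total = 63.1 + 2.458 = 65.56 Ω
I = V / R_total = 94.2 / 65.56 = 1.437 A
Voltage across the parallel pair: V_p = I × R_p = 1.437 × 2.458 = 3.531 V
With V_p across R_b, its power is V_p²/R_b.
P_R_b = (3.531)² / 8.80 = 1.417 W

1.42 W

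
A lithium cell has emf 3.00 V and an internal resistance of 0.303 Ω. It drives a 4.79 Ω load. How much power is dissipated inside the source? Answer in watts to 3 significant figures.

r is in series with the load, so it carries the full circuit current — the loss in it is I²r.
I = ε / (r + R) = 3.00 / (0.303 + 4.79) = 0.5890 A
P_int = I² r = (0.5890)² × 0.303 = 0.1051 W

0.105 W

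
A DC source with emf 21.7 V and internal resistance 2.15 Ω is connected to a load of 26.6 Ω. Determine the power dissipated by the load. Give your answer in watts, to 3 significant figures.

Find the circuit current first, then P = I²R for the load (series elements share I).
I = ε / (r + R) = 21.7 / (2.15 + 26.6) = 0.7548 A
P_load = I² R = (0.7548)² × 26.6 = 15.15 W

15.2 W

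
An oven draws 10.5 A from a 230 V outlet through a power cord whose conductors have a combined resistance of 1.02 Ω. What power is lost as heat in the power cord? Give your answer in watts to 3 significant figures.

The power cord and load are in series, so the same current flows in both; the loss is I²R_line.
The power cord carries the full 10.5 A.
P_line = I² R_line = (10.50)² × 1.02 = 112.5 W

112 W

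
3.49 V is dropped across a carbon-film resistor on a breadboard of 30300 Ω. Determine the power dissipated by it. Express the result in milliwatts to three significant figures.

V and R are stated; P = V²/R avoids computing the current.
P = (3.49 V)² / 30300 Ω = 0.0004020 W

0.402 mW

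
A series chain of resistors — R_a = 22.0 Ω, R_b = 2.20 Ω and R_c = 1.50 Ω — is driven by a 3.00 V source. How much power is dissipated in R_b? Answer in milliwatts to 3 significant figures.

30.0 mW

In a series string the same current flows through every resistor — find that current, then P = I²R for the one we want.
R_total = 22.0 + 2.20 + 1.50 = 25.70 Ω
I = V / R_total = 3.00 / 25.70 = 0.1167 A
P_R_b = I² × R_b = (0.1167)² × 2.20 = 0.02998 W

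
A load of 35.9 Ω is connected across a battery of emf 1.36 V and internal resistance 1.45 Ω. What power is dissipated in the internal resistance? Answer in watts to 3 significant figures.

The internal resistance carries the same current as the load; P_int = I²r.
I = ε / (r + R) = 1.36 / (1.45 + 35.9) = 0.03641 A
P_int = I² r = (0.03641)² × 1.45 = 0.001922 W

0.00192 W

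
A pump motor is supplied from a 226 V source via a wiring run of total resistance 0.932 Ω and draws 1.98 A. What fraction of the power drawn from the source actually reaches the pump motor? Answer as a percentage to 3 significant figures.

The wiring run carries the full 1.98 A.
P_line = I² R_line = (1.980)² × 0.932 = 3.654 W
P_source = V I = 226 × 1.980 = 447.5 W; P_load = 443.8 W
η = P_load / P_source = 443.8 / 447.5 = 0.9918

99.2 %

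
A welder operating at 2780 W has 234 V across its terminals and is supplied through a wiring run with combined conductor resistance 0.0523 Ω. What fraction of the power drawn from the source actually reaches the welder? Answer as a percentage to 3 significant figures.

99.7 %

I = P / V = 2780 / 234 = 11.88 A through the wiring run.
P_line = I² R_line = (11.88)² × 0.0523 = 7.382 W
P_source = P_load + P_line = 2780 + 7.382 = 2787 W
η = P_load / P_source = 2780 / 2787 = 0.9974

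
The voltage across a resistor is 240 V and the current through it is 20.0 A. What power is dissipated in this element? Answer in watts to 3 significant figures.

4800 W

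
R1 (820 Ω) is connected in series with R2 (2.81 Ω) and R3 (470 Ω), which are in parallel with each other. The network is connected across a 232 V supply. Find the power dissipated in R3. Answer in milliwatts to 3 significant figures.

Collapse R2‖R3 to a single equivalent, reducing the network to two series elements.
R_p = (2.81×470)/(2.81+470) = 2.793 Ω
R_total = 820 + 2.793 = 822.8 Ω
I = V / R_total = 232 / 822.8 = 0.2820 A
Voltage across the parallel pair: V_p = I × R_p = 0.2820 × 2.793 = 0.7876 V
R3 sees V_p directly, so P = V_p² / R3.
P_R3 = (0.7876)² / 470 = 0.001320 W

1.32 mW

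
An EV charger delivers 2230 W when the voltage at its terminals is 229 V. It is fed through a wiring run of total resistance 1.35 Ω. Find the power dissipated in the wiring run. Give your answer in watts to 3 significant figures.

Only the current and the line resistance are needed for the I²R loss.
I = P / V = 2230 / 229 = 9.738 A through the wiring run.
P_line = I² R_line = (9.738)² × 1.35 = 128.0 W

128 W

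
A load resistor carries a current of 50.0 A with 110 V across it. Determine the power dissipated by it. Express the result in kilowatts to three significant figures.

5.50 kW

Both the voltage across and the current through the element are known, so P = V I applies directly.
P = 110 V × 50.00 A = 5500 W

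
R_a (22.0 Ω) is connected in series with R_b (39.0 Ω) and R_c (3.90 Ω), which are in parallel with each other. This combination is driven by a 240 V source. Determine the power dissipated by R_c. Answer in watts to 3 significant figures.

Reduce the parallel pair to R_p first; the network is then a simple series string.
R_p = (39.0×3.90)/(39.0+3.90) = 3.545 Ω
R_total = 22.0 + 3.545 = 25.55 Ω
I = V / R_total = 240 / 25.55 = 9.395 A
Voltage across the parallel pair: V_p = I × R_p = 9.395 × 3.545 = 33.31 V
R_c is across V_p, so use P = V²/R for that branch.
P_R_c = (33.31)² / 3.90 = 284.5 W

284 W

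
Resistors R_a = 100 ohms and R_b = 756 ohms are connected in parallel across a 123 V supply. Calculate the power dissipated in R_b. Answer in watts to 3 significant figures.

20.0 W

Every branch has 123 V across it, so for R_b the power is simply V²/R.
P_R_b = V² / R_b = (123)² / 756 Ω = 20.01 W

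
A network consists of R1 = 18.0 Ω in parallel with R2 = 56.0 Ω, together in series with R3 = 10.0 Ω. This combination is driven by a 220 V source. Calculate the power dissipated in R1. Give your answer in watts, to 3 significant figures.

894 W

First find R_p for the parallel pair, then treat R_p + R3 as a series loop.
R_p = (18.0×56.0)/(18.0+56.0) = 13.62 Ω
R_total = R_p + 10.0 = 13.62 + 10.0 = 23.62 Ω
I = V / R_total = 220 / 23.62 = 9.314 A
Voltage across the parallel pair: V_p = I × R_p = 9.314 × 13.62 = 126.9 V
R1 has V_p across it, so P = V_p²/R1.
P_R1 = (126.9)² / 18.0 = 894.2 W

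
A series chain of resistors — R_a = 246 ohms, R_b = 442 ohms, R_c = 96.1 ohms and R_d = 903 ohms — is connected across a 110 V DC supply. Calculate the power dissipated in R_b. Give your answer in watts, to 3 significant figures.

1.88 W

Series elements share the same current, so find I first, then use P = I²R.
R_total = 246 + 442 + 96.1 + 903 = 1687 Ω
I = V / R_total = 110 / 1687 = 0.06520 A
P_R_b = I² × R_b = (0.06520)² × 442 = 1.879 W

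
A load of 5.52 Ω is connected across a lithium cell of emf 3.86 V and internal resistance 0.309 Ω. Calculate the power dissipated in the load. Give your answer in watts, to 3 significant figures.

Find the circuit current first, then P = I²R for the load (series elements share I).
I = ε / (r + R) = 3.86 / (0.309 + 5.52) = 0.6622 A
P_load = I² R = (0.6622)² × 5.52 = 2.421 W

2.42 W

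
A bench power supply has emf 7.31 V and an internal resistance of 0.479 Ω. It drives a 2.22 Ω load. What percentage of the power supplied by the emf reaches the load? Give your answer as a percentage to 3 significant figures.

82.3 %

Efficiency is P_load / P_total. With a series r and R sharing the same I, P = I²R for each, so η = R/(R+r).
η = R / (R + r) = 2.22 / (2.22 + 0.479) = 0.8225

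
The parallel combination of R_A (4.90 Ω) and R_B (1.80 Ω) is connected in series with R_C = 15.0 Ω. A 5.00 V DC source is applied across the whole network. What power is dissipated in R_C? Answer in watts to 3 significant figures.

1.41 W

Combine R_A and R_B into their parallel equivalent first, reducing the network to two series resistors.
R_p = (4.90×1.80)/(4.90+1.80) = 1.316 Ω
R_total = R_p + 15.0 = 1.316 + 15.0 = 16.32 Ω
I = V / R_total = 5.00 / 16.32 = 0.3064 A
R_C carries the full series current, so P = I²R.
P_R_C = (0.3064)² × 15.0 = 1.409 W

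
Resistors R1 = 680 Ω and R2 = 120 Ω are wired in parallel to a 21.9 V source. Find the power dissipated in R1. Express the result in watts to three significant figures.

R1 sits directly across the source, so P = V²/R with V = 21.9 V.
P_R1 = V² / R1 = (21.9)² / 680 Ω = 0.7053 W

0.705 W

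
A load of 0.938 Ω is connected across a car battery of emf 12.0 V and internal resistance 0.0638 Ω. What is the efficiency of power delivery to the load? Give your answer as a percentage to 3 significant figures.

93.6 %

Efficiency is P_load / P_total. With a series r and R sharing the same I, P = I²R for each, so η = R/(R+r).
η = R / (R + r) = 0.938 / (0.938 + 0.0638) = 0.9363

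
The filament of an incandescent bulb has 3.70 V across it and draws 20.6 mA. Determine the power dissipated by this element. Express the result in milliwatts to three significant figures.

76.2 mW

With V and I both given, power follows immediately from P = V I.
P = 3.70 V × 0.02060 A = 0.07622 W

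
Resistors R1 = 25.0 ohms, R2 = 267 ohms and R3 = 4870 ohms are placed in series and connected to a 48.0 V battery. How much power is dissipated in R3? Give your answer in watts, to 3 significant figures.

0.421 W

Every series element carries the same I. Get I from the total resistance, then P = I² × R3.
R_total = 25.0 + 267 + 4870 = 5162 Ω
I = V / R_total = 48.0 / 5162 = 0.009299 A
P_R3 = I² × R3 = (0.009299)² × 4870 = 0.4211 W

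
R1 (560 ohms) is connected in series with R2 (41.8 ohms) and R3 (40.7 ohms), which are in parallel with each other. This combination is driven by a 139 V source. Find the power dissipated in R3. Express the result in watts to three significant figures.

0.599 W

Reduce the parallel pair to R_p first; the network is then a simple series string.
R_p = (41.8×40.7)/(41.8+40.7) = 20.62 Ω
R_total = 560 + 20.62 = 580.6 Ω
I = V / R_total = 139 / 580.6 = 0.2394 A
Voltage across the parallel pair: V_p = I × R_p = 0.2394 × 20.62 = 4.937 V
With V_p across R3, its power is V_p²/R3.
P_R3 = (4.937)² / 40.7 = 0.5988 W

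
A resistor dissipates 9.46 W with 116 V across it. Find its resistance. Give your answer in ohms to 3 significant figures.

Rearranging the power relation for the two known quantities gives R = V² / P.
R = (116)² / 9.46 = 1422 Ω

1420 Ω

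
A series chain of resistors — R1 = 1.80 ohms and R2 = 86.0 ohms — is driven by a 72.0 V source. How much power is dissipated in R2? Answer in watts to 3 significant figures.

Every series element carries the same I. Get I from the total resistance, then P = I² × R2.
R_total = 1.80 + 86.0 = 87.80 Ω
I = V / R_total = 72.0 / 87.80 = 0.8200 A
P_R2 = I² × R2 = (0.8200)² × 86.0 = 57.83 W

57.8 W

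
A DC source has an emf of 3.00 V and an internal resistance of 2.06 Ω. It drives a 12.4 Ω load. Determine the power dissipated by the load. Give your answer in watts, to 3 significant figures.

0.534 W

Load and internal resistance form a series loop — compute the loop current, then the load power via I²R.
I = ε / (r + R) = 3.00 / (2.06 + 12.4) = 0.2075 A
P_load = I² R = (0.2075)² × 12.4 = 0.5337 W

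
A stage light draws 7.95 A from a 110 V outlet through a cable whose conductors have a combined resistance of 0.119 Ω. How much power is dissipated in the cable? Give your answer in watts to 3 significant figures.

The cable is a series resistance carrying the load current; its dissipation is I²R_line.
The cable carries the full 7.95 A.
P_line = I² R_line = (7.950)² × 0.119 = 7.521 W

7.52 W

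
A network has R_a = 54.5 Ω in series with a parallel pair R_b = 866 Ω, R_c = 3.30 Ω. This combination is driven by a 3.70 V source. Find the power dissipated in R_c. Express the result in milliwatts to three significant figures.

First combine the parallel branches into one equivalent R_p, then R_a + R_p is a series pair.
R_p = (866×3.30)/(866+3.30) = 3.287 Ω
R_total = 54.5 + 3.287 = 57.79 Ω
I = V / R_total = 3.70 / 57.79 = 0.06403 A
Voltage across the parallel pair: V_p = I × R_p = 0.06403 × 3.287 = 0.2105 V
R_c sees V_p directly, so P = V_p² / R_c.
P_R_c = (0.2105)² / 3.30 = 0.01343 W

13.4 mW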